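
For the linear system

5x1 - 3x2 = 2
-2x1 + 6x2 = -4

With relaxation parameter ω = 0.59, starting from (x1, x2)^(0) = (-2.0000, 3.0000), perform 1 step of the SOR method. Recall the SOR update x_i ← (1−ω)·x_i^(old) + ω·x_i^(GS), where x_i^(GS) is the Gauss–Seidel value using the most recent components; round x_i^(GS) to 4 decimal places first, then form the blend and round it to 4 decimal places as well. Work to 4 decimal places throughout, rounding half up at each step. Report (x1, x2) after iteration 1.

(0.4780, 0.9307)

Iteration 1:
  x1: GS value = (2 - (-3)·3.0000) / (5) = 2.2000;  x1 ← (1−ω)·-2.0000 + ω·2.2000 = 0.4780
  x2: GS value = (-4 - (-2)·0.4780) / (6) = -0.5073;  x2 ← (1−ω)·3.0000 + ω·-0.5073 = 0.9307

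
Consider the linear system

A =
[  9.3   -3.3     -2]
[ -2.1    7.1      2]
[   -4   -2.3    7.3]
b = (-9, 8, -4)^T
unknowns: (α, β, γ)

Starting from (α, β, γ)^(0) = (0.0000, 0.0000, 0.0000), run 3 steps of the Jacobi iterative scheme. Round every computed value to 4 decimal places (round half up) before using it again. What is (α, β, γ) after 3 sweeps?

(-0.7702, 1.1277, -0.6102)

Iteration 1:
  α = (-9 - (-3.3)·0.0000 - (-2)·0.0000) / (9.3) = -0.9677
  β = (8 - (-2.1)·0.0000 - (2)·0.0000) / (7.1) = 1.1268
  γ = (-4 - (-4)·0.0000 - (-2.3)·0.0000) / (7.3) = -0.5479
Iteration 2:
  α = (-9 - (-3.3)·1.1268 - (-2)·-0.5479) / (9.3) = -0.6857
  β = (8 - (-2.1)·-0.9677 - (2)·-0.5479) / (7.1) = 0.9949
  γ = (-4 - (-4)·-0.9677 - (-2.3)·1.1268) / (7.3) = -0.7232
Iteration 3:
  α = (-9 - (-3.3)·0.9949 - (-2)·-0.7232) / (9.3) = -0.7702
  β = (8 - (-2.1)·-0.6857 - (2)·-0.7232) / (7.1) = 1.1277
  γ = (-4 - (-4)·-0.6857 - (-2.3)·0.9949) / (7.3) = -0.6102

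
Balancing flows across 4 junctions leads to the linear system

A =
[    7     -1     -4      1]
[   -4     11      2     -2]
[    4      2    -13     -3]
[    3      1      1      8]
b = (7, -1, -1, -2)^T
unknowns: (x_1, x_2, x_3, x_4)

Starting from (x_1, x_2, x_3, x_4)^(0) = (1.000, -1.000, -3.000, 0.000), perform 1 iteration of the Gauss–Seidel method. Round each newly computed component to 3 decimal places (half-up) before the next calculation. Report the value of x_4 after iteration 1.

0.074

Iteration 1:
  x_1 = (7 - (-1)·-1.000 - (-4)·-3.000 - (1)·0.000) / (7) = -0.857
  x_2 = (-1 - (-4)·-0.857 - (2)·-3.000 - (-2)·0.000) / (11) = 0.143
  x_3 = (-1 - (4)·-0.857 - (2)·0.143 - (-3)·0.000) / (-13) = -0.165
  x_4 = (-2 - (3)·-0.857 - (1)·0.143 - (1)·-0.165) / (8) = 0.074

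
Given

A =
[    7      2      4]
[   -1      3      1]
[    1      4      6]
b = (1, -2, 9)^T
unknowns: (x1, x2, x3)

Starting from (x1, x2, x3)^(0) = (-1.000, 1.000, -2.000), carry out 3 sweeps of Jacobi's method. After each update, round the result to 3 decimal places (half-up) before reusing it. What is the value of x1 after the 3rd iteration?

Iteration 1:
  x1 = (1 - (2)·1.000 - (4)·-2.000) / (7) = 1.000
  x2 = (-2 - (-1)·-1.000 - (1)·-2.000) / (3) = -0.333
  x3 = (9 - (1)·-1.000 - (4)·1.000) / (6) = 1.000
Iteration 2:
  x1 = (1 - (2)·-0.333 - (4)·1.000) / (7) = -0.333
  x2 = (-2 - (-1)·1.000 - (1)·1.000) / (3) = -0.667
  x3 = (9 - (1)·1.000 - (4)·-0.333) / (6) = 1.555
Iteration 3:
  x1 = (1 - (2)·-0.667 - (4)·1.555) / (7) = -0.555
  x2 = (-2 - (-1)·-0.333 - (1)·1.555) / (3) = -1.296
  x3 = (9 - (1)·-0.333 - (4)·-0.667) / (6) = 2.000

-0.555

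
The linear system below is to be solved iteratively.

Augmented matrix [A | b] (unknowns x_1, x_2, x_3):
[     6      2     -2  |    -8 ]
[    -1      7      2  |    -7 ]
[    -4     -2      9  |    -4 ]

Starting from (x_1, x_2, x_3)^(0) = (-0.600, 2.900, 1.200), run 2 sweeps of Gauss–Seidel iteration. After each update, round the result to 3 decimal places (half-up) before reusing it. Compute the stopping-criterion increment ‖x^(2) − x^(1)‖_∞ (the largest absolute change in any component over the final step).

0.893

Iteration 1:
  x_1 = (-8 - (2)·2.900 - (-2)·1.200) / (6) = -1.900
  x_2 = (-7 - (-1)·-1.900 - (2)·1.200) / (7) = -1.614
  x_3 = (-4 - (-4)·-1.900 - (-2)·-1.614) / (9) = -1.648
Iteration 2:
  x_1 = (-8 - (2)·-1.614 - (-2)·-1.648) / (6) = -1.345
  x_2 = (-7 - (-1)·-1.345 - (2)·-1.648) / (7) = -0.721
  x_3 = (-4 - (-4)·-1.345 - (-2)·-0.721) / (9) = -1.202
Change: (0.555, 0.893, 0.446) → max |·| = 0.893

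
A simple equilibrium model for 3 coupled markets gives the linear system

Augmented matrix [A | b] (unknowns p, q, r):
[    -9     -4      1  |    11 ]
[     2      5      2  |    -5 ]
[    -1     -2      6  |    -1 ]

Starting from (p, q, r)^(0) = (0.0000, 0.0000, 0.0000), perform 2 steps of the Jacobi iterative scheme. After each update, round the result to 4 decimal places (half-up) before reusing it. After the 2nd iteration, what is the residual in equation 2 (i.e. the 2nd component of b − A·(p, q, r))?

0.2220

Iteration 1:
  p = (11 - (-4)·0.0000 - (1)·0.0000) / (-9) = -1.2222
  q = (-5 - (2)·0.0000 - (2)·0.0000) / (5) = -1.0000
  r = (-1 - (-1)·0.0000 - (-2)·0.0000) / (6) = -0.1667
Iteration 2:
  p = (11 - (-4)·-1.0000 - (1)·-0.1667) / (-9) = -0.7963
  q = (-5 - (2)·-1.2222 - (2)·-0.1667) / (5) = -0.4444
  r = (-1 - (-1)·-1.2222 - (-2)·-1.0000) / (6) = -0.7037
Residual b − A·x = (2.7594, 0.2220, 1.5371)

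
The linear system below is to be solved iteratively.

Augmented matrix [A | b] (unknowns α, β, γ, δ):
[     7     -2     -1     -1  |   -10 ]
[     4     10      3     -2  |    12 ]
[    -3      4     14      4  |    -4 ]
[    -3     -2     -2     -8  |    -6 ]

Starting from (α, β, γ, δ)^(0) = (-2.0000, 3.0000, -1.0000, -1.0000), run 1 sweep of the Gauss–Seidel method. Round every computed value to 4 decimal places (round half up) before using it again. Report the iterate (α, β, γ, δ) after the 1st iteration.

(-0.8571, 1.6428, -0.6530, 0.8240)

Iteration 1:
  α = (-10 - (-2)·3.0000 - (-1)·-1.0000 - (-1)·-1.0000) / (7) = -0.8571
  β = (12 - (4)·-0.8571 - (3)·-1.0000 - (-2)·-1.0000) / (10) = 1.6428
  γ = (-4 - (-3)·-0.8571 - (4)·1.6428 - (4)·-1.0000) / (14) = -0.6530
  δ = (-6 - (-3)·-0.8571 - (-2)·1.6428 - (-2)·-0.6530) / (-8) = 0.8240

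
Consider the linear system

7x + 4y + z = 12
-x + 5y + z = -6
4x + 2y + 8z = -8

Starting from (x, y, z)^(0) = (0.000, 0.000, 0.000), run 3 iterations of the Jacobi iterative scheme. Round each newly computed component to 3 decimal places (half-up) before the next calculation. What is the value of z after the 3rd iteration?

-2.107

Iteration 1:
  x = (12 - (4)·0.000 - (1)·0.000) / (7) = 1.714
  y = (-6 - (-1)·0.000 - (1)·0.000) / (5) = -1.200
  z = (-8 - (4)·0.000 - (2)·0.000) / (8) = -1.000
Iteration 2:
  x = (12 - (4)·-1.200 - (1)·-1.000) / (7) = 2.543
  y = (-6 - (-1)·1.714 - (1)·-1.000) / (5) = -0.657
  z = (-8 - (4)·1.714 - (2)·-1.200) / (8) = -1.557
Iteration 3:
  x = (12 - (4)·-0.657 - (1)·-1.557) / (7) = 2.312
  y = (-6 - (-1)·2.543 - (1)·-1.557) / (5) = -0.380
  z = (-8 - (4)·2.543 - (2)·-0.657) / (8) = -2.107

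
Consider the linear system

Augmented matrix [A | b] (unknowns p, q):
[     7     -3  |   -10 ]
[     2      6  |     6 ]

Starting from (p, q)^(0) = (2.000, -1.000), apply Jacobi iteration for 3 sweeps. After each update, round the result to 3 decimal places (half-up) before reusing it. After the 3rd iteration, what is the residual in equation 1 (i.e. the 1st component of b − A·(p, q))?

-0.568

Iteration 1:
  p = (-10 - (-3)·-1.000) / (7) = -1.857
  q = (6 - (2)·2.000) / (6) = 0.333
Iteration 2:
  p = (-10 - (-3)·0.333) / (7) = -1.286
  q = (6 - (2)·-1.857) / (6) = 1.619
Iteration 3:
  p = (-10 - (-3)·1.619) / (7) = -0.735
  q = (6 - (2)·-1.286) / (6) = 1.429
Residual b − A·x = (-0.568, -1.104)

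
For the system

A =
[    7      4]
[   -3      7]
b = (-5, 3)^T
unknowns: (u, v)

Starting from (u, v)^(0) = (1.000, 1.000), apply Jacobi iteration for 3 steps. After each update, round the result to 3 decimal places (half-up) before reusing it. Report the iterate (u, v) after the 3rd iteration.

Iteration 1:
  u = (-5 - (4)·1.000) / (7) = -1.286
  v = (3 - (-3)·1.000) / (7) = 0.857
Iteration 2:
  u = (-5 - (4)·0.857) / (7) = -1.204
  v = (3 - (-3)·-1.286) / (7) = -0.123
Iteration 3:
  u = (-5 - (4)·-0.123) / (7) = -0.644
  v = (3 - (-3)·-1.204) / (7) = -0.087

(-0.644, -0.087)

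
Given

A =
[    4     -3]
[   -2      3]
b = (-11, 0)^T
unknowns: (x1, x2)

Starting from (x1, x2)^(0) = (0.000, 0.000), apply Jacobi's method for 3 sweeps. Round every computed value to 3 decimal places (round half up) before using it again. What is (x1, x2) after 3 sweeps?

(-4.125, -1.833)

Iteration 1:
  x1 = (-11 - (-3)·0.000) / (4) = -2.750
  x2 = (0 - (-2)·0.000) / (3) = 0.000
Iteration 2:
  x1 = (-11 - (-3)·0.000) / (4) = -2.750
  x2 = (0 - (-2)·-2.750) / (3) = -1.833
Iteration 3:
  x1 = (-11 - (-3)·-1.833) / (4) = -4.125
  x2 = (0 - (-2)·-2.750) / (3) = -1.833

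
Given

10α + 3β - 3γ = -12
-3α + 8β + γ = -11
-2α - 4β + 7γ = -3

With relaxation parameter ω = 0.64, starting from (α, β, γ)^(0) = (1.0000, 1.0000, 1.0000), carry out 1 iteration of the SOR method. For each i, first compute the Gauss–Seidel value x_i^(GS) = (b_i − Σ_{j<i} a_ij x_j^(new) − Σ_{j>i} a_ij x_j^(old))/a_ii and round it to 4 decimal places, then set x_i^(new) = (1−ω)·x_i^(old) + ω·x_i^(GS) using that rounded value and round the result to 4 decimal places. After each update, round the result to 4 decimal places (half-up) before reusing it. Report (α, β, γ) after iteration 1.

(-0.4080, -0.6979, -0.2441)

Iteration 1:
  α: GS value = (-12 - (3)·1.0000 - (-3)·1.0000) / (10) = -1.2000;  α ← (1−ω)·1.0000 + ω·-1.2000 = -0.4080
  β: GS value = (-11 - (-3)·-0.4080 - (1)·1.0000) / (8) = -1.6530;  β ← (1−ω)·1.0000 + ω·-1.6530 = -0.6979
  γ: GS value = (-3 - (-2)·-0.4080 - (-4)·-0.6979) / (7) = -0.9439;  γ ← (1−ω)·1.0000 + ω·-0.9439 = -0.2441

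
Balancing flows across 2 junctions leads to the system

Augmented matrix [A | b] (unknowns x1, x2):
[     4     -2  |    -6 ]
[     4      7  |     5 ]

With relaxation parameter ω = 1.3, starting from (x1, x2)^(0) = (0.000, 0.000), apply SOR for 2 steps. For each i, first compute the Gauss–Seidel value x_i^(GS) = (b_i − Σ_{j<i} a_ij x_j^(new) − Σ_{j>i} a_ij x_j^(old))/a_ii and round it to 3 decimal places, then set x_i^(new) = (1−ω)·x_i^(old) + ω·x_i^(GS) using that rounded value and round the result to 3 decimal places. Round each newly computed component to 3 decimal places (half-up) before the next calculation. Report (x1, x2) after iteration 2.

(0.181, 0.081)

Iteration 1:
  x1: GS value = (-6 - (-2)·0.000) / (4) = -1.500;  x1 ← (1−ω)·0.000 + ω·-1.500 = -1.950
  x2: GS value = (5 - (4)·-1.950) / (7) = 1.829;  x2 ← (1−ω)·0.000 + ω·1.829 = 2.378
Iteration 2:
  x1: GS value = (-6 - (-2)·2.378) / (4) = -0.311;  x1 ← (1−ω)·-1.950 + ω·-0.311 = 0.181
  x2: GS value = (5 - (4)·0.181) / (7) = 0.611;  x2 ← (1−ω)·2.378 + ω·0.611 = 0.081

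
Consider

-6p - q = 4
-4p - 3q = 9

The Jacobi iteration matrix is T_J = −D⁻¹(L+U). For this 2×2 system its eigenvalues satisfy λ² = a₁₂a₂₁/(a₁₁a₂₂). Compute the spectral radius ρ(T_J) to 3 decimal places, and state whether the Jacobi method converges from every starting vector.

a₁₂a₂₁/(a₁₁a₂₂) = (-1)·(-4) / ((-6)·(-3)) = 0.222222
ρ = √|0.222222| = √0.222222 = 0.471
ρ < 1, so Jacobi converges

0.471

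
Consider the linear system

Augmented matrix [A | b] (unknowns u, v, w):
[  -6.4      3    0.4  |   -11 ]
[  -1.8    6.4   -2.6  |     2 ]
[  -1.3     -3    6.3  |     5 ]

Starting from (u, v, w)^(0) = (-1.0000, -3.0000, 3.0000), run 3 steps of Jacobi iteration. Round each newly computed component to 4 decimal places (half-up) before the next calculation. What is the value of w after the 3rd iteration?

1.3114

Iteration 1:
  u = (-11 - (3)·-3.0000 - (0.4)·3.0000) / (-6.4) = 0.5000
  v = (2 - (-1.8)·-1.0000 - (-2.6)·3.0000) / (6.4) = 1.2500
  w = (5 - (-1.3)·-1.0000 - (-3)·-3.0000) / (6.3) = -0.8413
Iteration 2:
  u = (-11 - (3)·1.2500 - (0.4)·-0.8413) / (-6.4) = 2.2521
  v = (2 - (-1.8)·0.5000 - (-2.6)·-0.8413) / (6.4) = 0.1113
  w = (5 - (-1.3)·0.5000 - (-3)·1.2500) / (6.3) = 1.4921
Iteration 3:
  u = (-11 - (3)·0.1113 - (0.4)·1.4921) / (-6.4) = 1.8642
  v = (2 - (-1.8)·2.2521 - (-2.6)·1.4921) / (6.4) = 1.5521
  w = (5 - (-1.3)·2.2521 - (-3)·0.1113) / (6.3) = 1.3114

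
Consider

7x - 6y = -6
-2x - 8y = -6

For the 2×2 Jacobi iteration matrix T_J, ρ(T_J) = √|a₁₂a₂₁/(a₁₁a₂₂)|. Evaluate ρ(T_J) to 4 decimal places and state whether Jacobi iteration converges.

a₁₂a₂₁/(a₁₁a₂₂) = (-6)·(-2) / ((7)·(-8)) = -0.214286
ρ = √|-0.214286| = √0.214286 = 0.4629
ρ < 1, so Jacobi converges

0.4629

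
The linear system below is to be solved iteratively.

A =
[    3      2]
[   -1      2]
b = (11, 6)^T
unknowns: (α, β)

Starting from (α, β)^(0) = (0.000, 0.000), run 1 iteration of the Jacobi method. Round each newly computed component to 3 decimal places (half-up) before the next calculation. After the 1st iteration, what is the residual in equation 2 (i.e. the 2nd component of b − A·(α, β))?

3.667

Iteration 1:
  α = (11 - (2)·0.000) / (3) = 3.667
  β = (6 - (-1)·0.000) / (2) = 3.000
Residual b − A·x = (-6.001, 3.667)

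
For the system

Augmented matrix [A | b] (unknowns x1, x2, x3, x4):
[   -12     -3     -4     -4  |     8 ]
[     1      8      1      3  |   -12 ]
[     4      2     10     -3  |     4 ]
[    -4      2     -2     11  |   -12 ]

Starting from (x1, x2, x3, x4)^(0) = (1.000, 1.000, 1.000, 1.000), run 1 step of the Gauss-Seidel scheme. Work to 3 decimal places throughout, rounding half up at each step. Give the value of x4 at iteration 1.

Iteration 1:
  x1 = (8 - (-3)·1.000 - (-4)·1.000 - (-4)·1.000) / (-12) = -1.583
  x2 = (-12 - (1)·-1.583 - (1)·1.000 - (3)·1.000) / (8) = -1.802
  x3 = (4 - (4)·-1.583 - (2)·-1.802 - (-3)·1.000) / (10) = 1.694
  x4 = (-12 - (-4)·-1.583 - (2)·-1.802 - (-2)·1.694) / (11) = -1.031

-1.031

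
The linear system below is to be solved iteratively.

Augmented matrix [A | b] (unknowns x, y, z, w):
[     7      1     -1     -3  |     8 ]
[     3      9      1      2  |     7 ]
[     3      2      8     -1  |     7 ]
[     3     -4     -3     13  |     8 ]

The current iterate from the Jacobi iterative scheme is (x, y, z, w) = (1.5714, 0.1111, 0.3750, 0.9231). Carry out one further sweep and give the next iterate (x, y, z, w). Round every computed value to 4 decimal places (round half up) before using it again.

(1.5762, 0.0072, 0.3733, 0.3735)

One sweep:
  x = (8 - (1)·0.1111 - (-1)·0.3750 - (-3)·0.9231) / (7) = 1.5762
  y = (7 - (3)·1.5714 - (1)·0.3750 - (2)·0.9231) / (9) = 0.0072
  z = (7 - (3)·1.5714 - (2)·0.1111 - (-1)·0.9231) / (8) = 0.3733
  w = (8 - (3)·1.5714 - (-4)·0.1111 - (-3)·0.3750) / (13) = 0.3735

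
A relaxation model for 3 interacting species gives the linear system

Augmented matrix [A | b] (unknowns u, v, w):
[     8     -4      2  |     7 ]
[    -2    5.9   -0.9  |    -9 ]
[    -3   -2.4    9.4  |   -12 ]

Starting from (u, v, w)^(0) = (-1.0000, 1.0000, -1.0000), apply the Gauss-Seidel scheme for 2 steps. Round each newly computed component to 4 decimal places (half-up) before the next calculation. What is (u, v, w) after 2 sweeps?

Iteration 1:
  u = (7 - (-4)·1.0000 - (2)·-1.0000) / (8) = 1.6250
  v = (-9 - (-2)·1.6250 - (-0.9)·-1.0000) / (5.9) = -1.1271
  w = (-12 - (-3)·1.6250 - (-2.4)·-1.1271) / (9.4) = -1.0457
Iteration 2:
  u = (7 - (-4)·-1.1271 - (2)·-1.0457) / (8) = 0.5729
  v = (-9 - (-2)·0.5729 - (-0.9)·-1.0457) / (5.9) = -1.4907
  w = (-12 - (-3)·0.5729 - (-2.4)·-1.4907) / (9.4) = -1.4744

(0.5729, -1.4907, -1.4744)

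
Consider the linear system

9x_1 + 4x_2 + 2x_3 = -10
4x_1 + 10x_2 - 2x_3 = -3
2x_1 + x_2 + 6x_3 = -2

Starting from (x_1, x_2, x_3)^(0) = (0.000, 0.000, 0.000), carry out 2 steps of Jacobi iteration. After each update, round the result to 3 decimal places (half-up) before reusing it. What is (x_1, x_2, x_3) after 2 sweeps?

Iteration 1:
  x_1 = (-10 - (4)·0.000 - (2)·0.000) / (9) = -1.111
  x_2 = (-3 - (4)·0.000 - (-2)·0.000) / (10) = -0.300
  x_3 = (-2 - (2)·0.000 - (1)·0.000) / (6) = -0.333
Iteration 2:
  x_1 = (-10 - (4)·-0.300 - (2)·-0.333) / (9) = -0.904
  x_2 = (-3 - (4)·-1.111 - (-2)·-0.333) / (10) = 0.078
  x_3 = (-2 - (2)·-1.111 - (1)·-0.300) / (6) = 0.087

(-0.904, 0.078, 0.087)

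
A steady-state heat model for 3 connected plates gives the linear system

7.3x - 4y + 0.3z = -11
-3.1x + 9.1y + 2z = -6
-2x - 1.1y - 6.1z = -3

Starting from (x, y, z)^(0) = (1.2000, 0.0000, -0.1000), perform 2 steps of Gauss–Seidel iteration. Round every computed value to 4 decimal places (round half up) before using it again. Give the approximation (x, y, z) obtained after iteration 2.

Iteration 1:
  x = (-11 - (-4)·0.0000 - (0.3)·-0.1000) / (7.3) = -1.5027
  y = (-6 - (-3.1)·-1.5027 - (2)·-0.1000) / (9.1) = -1.1493
  z = (-3 - (-2)·-1.5027 - (-1.1)·-1.1493) / (-6.1) = 1.1917
Iteration 2:
  x = (-11 - (-4)·-1.1493 - (0.3)·1.1917) / (7.3) = -2.1856
  y = (-6 - (-3.1)·-2.1856 - (2)·1.1917) / (9.1) = -1.6658
  z = (-3 - (-2)·-2.1856 - (-1.1)·-1.6658) / (-6.1) = 1.5088

(-2.1856, -1.6658, 1.5088)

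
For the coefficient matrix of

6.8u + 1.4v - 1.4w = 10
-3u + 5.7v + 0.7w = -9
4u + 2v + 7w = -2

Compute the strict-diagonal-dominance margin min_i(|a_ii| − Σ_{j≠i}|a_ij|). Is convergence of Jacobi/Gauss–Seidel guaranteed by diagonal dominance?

1

row 1: |6.8| − (1.4+1.4) = 4
row 2: |5.7| − (3+0.7) = 2
row 3: |7| − (4+2) = 1
minimum over rows = 1 → strictly diagonally dominant (convergence guaranteed)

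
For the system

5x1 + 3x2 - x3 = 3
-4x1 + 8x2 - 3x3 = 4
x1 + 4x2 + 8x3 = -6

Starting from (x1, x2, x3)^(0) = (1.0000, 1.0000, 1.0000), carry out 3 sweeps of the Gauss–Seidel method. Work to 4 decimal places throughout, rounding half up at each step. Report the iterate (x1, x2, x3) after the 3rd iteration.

(0.5205, 0.5074, -1.0688)

Iteration 1:
  x1 = (3 - (3)·1.0000 - (-1)·1.0000) / (5) = 0.2000
  x2 = (4 - (-4)·0.2000 - (-3)·1.0000) / (8) = 0.9750
  x3 = (-6 - (1)·0.2000 - (4)·0.9750) / (8) = -1.2625
Iteration 2:
  x1 = (3 - (3)·0.9750 - (-1)·-1.2625) / (5) = -0.2375
  x2 = (4 - (-4)·-0.2375 - (-3)·-1.2625) / (8) = -0.0922
  x3 = (-6 - (1)·-0.2375 - (4)·-0.0922) / (8) = -0.6742
Iteration 3:
  x1 = (3 - (3)·-0.0922 - (-1)·-0.6742) / (5) = 0.5205
  x2 = (4 - (-4)·0.5205 - (-3)·-0.6742) / (8) = 0.5074
  x3 = (-6 - (1)·0.5205 - (4)·0.5074) / (8) = -1.0688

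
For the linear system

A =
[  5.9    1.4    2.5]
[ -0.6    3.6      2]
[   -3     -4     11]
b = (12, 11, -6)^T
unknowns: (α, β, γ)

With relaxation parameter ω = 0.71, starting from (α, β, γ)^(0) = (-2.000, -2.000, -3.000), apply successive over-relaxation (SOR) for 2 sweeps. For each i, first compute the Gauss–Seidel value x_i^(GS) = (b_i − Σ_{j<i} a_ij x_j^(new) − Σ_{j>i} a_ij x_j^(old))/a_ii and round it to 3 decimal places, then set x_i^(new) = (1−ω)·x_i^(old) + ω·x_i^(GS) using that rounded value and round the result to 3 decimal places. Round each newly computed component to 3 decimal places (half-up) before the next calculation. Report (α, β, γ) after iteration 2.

Iteration 1:
  α: GS value = (12 - (1.4)·-2.000 - (2.5)·-3.000) / (5.9) = 3.780;  α ← (1−ω)·-2.000 + ω·3.780 = 2.104
  β: GS value = (11 - (-0.6)·2.104 - (2)·-3.000) / (3.6) = 5.073;  β ← (1−ω)·-2.000 + ω·5.073 = 3.022
  γ: GS value = (-6 - (-3)·2.104 - (-4)·3.022) / (11) = 1.127;  γ ← (1−ω)·-3.000 + ω·1.127 = -0.070
Iteration 2:
  α: GS value = (12 - (1.4)·3.022 - (2.5)·-0.070) / (5.9) = 1.346;  α ← (1−ω)·2.104 + ω·1.346 = 1.566
  β: GS value = (11 - (-0.6)·1.566 - (2)·-0.070) / (3.6) = 3.355;  β ← (1−ω)·3.022 + ω·3.355 = 3.258
  γ: GS value = (-6 - (-3)·1.566 - (-4)·3.258) / (11) = 1.066;  γ ← (1−ω)·-0.070 + ω·1.066 = 0.737

(1.566, 3.258, 0.737)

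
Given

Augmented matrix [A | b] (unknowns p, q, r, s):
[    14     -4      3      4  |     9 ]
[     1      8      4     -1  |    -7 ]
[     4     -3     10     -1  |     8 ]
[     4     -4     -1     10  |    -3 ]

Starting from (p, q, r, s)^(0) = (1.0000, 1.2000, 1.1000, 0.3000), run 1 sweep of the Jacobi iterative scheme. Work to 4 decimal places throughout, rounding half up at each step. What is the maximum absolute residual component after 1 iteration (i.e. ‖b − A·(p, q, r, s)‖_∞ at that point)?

9.8172

Iteration 1:
  p = (9 - (-4)·1.2000 - (3)·1.1000 - (4)·0.3000) / (14) = 0.6643
  q = (-7 - (1)·1.0000 - (4)·1.1000 - (-1)·0.3000) / (8) = -1.5125
  r = (8 - (4)·1.0000 - (-3)·1.2000 - (-1)·0.3000) / (10) = 0.7900
  s = (-3 - (4)·1.0000 - (-4)·1.2000 - (-1)·1.1000) / (10) = -0.1100
Residual b − A·x = (-8.2802, 1.1657, -7.2047, -9.8172); ∞-norm = 9.8172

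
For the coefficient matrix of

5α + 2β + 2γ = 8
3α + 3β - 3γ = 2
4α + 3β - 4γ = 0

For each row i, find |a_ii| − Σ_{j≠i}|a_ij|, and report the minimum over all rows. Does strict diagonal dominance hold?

row 1: |5| − (2+2) = 1
row 2: |3| − (3+3) = -3
row 3: |-4| − (4+3) = -3
minimum over rows = -3 → not strictly diagonally dominant

-3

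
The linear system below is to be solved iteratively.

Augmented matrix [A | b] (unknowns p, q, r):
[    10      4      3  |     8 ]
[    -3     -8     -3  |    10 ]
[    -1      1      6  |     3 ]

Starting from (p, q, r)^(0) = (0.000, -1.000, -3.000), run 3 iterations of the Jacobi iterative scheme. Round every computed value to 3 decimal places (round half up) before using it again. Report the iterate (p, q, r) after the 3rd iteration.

(1.454, -1.820, 0.990)

Iteration 1:
  p = (8 - (4)·-1.000 - (3)·-3.000) / (10) = 2.100
  q = (10 - (-3)·0.000 - (-3)·-3.000) / (-8) = -0.125
  r = (3 - (-1)·0.000 - (1)·-1.000) / (6) = 0.667
Iteration 2:
  p = (8 - (4)·-0.125 - (3)·0.667) / (10) = 0.650
  q = (10 - (-3)·2.100 - (-3)·0.667) / (-8) = -2.288
  r = (3 - (-1)·2.100 - (1)·-0.125) / (6) = 0.871
Iteration 3:
  p = (8 - (4)·-2.288 - (3)·0.871) / (10) = 1.454
  q = (10 - (-3)·0.650 - (-3)·0.871) / (-8) = -1.820
  r = (3 - (-1)·0.650 - (1)·-2.288) / (6) = 0.990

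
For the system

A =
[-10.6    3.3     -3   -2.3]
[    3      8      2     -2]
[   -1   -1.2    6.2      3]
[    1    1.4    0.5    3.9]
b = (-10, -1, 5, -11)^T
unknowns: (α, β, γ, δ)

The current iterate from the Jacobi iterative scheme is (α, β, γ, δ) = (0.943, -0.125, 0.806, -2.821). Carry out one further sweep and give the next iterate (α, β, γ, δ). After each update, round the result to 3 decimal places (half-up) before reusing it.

One sweep:
  α = (-10 - (3.3)·-0.125 - (-3)·0.806 - (-2.3)·-2.821) / (-10.6) = 1.288
  β = (-1 - (3)·0.943 - (2)·0.806 - (-2)·-2.821) / (8) = -1.385
  γ = (5 - (-1)·0.943 - (-1.2)·-0.125 - (3)·-2.821) / (6.2) = 2.299
  δ = (-11 - (1)·0.943 - (1.4)·-0.125 - (0.5)·0.806) / (3.9) = -3.121

(1.288, -1.385, 2.299, -3.121)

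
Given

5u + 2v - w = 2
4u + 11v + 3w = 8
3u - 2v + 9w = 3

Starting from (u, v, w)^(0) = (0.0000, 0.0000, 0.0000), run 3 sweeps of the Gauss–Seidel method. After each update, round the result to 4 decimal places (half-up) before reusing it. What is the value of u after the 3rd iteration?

0.2546

Iteration 1:
  u = (2 - (2)·0.0000 - (-1)·0.0000) / (5) = 0.4000
  v = (8 - (4)·0.4000 - (3)·0.0000) / (11) = 0.5818
  w = (3 - (3)·0.4000 - (-2)·0.5818) / (9) = 0.3293
Iteration 2:
  u = (2 - (2)·0.5818 - (-1)·0.3293) / (5) = 0.2331
  v = (8 - (4)·0.2331 - (3)·0.3293) / (11) = 0.5527
  w = (3 - (3)·0.2331 - (-2)·0.5527) / (9) = 0.3785
Iteration 3:
  u = (2 - (2)·0.5527 - (-1)·0.3785) / (5) = 0.2546
  v = (8 - (4)·0.2546 - (3)·0.3785) / (11) = 0.5315
  w = (3 - (3)·0.2546 - (-2)·0.5315) / (9) = 0.3666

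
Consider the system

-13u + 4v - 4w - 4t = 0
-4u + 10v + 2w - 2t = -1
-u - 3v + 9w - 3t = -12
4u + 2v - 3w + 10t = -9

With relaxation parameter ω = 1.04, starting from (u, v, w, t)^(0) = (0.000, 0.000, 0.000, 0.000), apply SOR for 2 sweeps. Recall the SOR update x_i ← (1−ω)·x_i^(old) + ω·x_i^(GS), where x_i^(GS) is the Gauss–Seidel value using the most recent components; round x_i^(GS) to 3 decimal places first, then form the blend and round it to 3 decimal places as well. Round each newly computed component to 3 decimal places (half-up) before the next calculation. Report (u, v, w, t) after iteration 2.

(0.857, 0.270, -1.608, -1.796)

Iteration 1:
  u: GS value = (0 - (4)·0.000 - (-4)·0.000 - (-4)·0.000) / (-13) = 0.000;  u ← (1−ω)·0.000 + ω·0.000 = 0.000
  v: GS value = (-1 - (-4)·0.000 - (2)·0.000 - (-2)·0.000) / (10) = -0.100;  v ← (1−ω)·0.000 + ω·-0.100 = -0.104
  w: GS value = (-12 - (-1)·0.000 - (-3)·-0.104 - (-3)·0.000) / (9) = -1.368;  w ← (1−ω)·0.000 + ω·-1.368 = -1.423
  t: GS value = (-9 - (4)·0.000 - (2)·-0.104 - (-3)·-1.423) / (10) = -1.306;  t ← (1−ω)·0.000 + ω·-1.306 = -1.358
Iteration 2:
  u: GS value = (0 - (4)·-0.104 - (-4)·-1.423 - (-4)·-1.358) / (-13) = 0.824;  u ← (1−ω)·0.000 + ω·0.824 = 0.857
  v: GS value = (-1 - (-4)·0.857 - (2)·-1.423 - (-2)·-1.358) / (10) = 0.256;  v ← (1−ω)·-0.104 + ω·0.256 = 0.270
  w: GS value = (-12 - (-1)·0.857 - (-3)·0.270 - (-3)·-1.358) / (9) = -1.601;  w ← (1−ω)·-1.423 + ω·-1.601 = -1.608
  t: GS value = (-9 - (4)·0.857 - (2)·0.270 - (-3)·-1.608) / (10) = -1.779;  t ← (1−ω)·-1.358 + ω·-1.779 = -1.796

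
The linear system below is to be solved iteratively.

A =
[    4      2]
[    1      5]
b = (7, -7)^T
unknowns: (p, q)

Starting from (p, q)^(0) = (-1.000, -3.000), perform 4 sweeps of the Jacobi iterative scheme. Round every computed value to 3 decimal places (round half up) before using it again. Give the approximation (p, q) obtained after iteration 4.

Iteration 1:
  p = (7 - (2)·-3.000) / (4) = 3.250
  q = (-7 - (1)·-1.000) / (5) = -1.200
Iteration 2:
  p = (7 - (2)·-1.200) / (4) = 2.350
  q = (-7 - (1)·3.250) / (5) = -2.050
Iteration 3:
  p = (7 - (2)·-2.050) / (4) = 2.775
  q = (-7 - (1)·2.350) / (5) = -1.870
Iteration 4:
  p = (7 - (2)·-1.870) / (4) = 2.685
  q = (-7 - (1)·2.775) / (5) = -1.955

(2.685, -1.955)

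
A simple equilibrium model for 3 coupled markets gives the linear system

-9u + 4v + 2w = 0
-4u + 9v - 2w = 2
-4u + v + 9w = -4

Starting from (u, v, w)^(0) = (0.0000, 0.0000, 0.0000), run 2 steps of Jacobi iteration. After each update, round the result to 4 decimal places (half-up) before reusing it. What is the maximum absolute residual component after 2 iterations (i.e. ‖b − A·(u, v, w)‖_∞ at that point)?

Iteration 1:
  u = (0 - (4)·0.0000 - (2)·0.0000) / (-9) = 0.0000
  v = (2 - (-4)·0.0000 - (-2)·0.0000) / (9) = 0.2222
  w = (-4 - (-4)·0.0000 - (1)·0.0000) / (9) = -0.4444
Iteration 2:
  u = (0 - (4)·0.2222 - (2)·-0.4444) / (-9) = 0.0000
  v = (2 - (-4)·0.0000 - (-2)·-0.4444) / (9) = 0.1235
  w = (-4 - (-4)·0.0000 - (1)·0.2222) / (9) = -0.4691
Residual b − A·x = (0.4442, -0.0497, 0.0984); ∞-norm = 0.4442

0.4442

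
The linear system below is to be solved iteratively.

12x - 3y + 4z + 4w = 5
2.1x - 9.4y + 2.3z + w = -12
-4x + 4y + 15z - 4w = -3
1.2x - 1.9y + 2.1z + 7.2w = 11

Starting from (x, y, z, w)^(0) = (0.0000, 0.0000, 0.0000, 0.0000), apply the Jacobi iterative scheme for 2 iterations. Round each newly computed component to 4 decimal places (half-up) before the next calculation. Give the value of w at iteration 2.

Iteration 1:
  x = (5 - (-3)·0.0000 - (4)·0.0000 - (4)·0.0000) / (12) = 0.4167
  y = (-12 - (2.1)·0.0000 - (2.3)·0.0000 - (1)·0.0000) / (-9.4) = 1.2766
  z = (-3 - (-4)·0.0000 - (4)·0.0000 - (-4)·0.0000) / (15) = -0.2000
  w = (11 - (1.2)·0.0000 - (-1.9)·0.0000 - (2.1)·0.0000) / (7.2) = 1.5278
Iteration 2:
  x = (5 - (-3)·1.2766 - (4)·-0.2000 - (4)·1.5278) / (12) = 0.2932
  y = (-12 - (2.1)·0.4167 - (2.3)·-0.2000 - (1)·1.5278) / (-9.4) = 1.4833
  z = (-3 - (-4)·0.4167 - (4)·1.2766 - (-4)·1.5278) / (15) = -0.0219
  w = (11 - (1.2)·0.4167 - (-1.9)·1.2766 - (2.1)·-0.2000) / (7.2) = 1.8535

1.8535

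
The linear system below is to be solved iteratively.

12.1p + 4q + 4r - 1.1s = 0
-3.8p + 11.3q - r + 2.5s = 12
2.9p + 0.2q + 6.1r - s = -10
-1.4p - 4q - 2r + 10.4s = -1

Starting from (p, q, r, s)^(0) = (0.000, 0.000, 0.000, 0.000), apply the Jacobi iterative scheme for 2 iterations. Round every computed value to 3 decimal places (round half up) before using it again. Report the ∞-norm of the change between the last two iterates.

Iteration 1:
  p = (0 - (4)·0.000 - (4)·0.000 - (-1.1)·0.000) / (12.1) = 0.000
  q = (12 - (-3.8)·0.000 - (-1)·0.000 - (2.5)·0.000) / (11.3) = 1.062
  r = (-10 - (2.9)·0.000 - (0.2)·0.000 - (-1)·0.000) / (6.1) = -1.639
  s = (-1 - (-1.4)·0.000 - (-4)·0.000 - (-2)·0.000) / (10.4) = -0.096
Iteration 2:
  p = (0 - (4)·1.062 - (4)·-1.639 - (-1.1)·-0.096) / (12.1) = 0.182
  q = (12 - (-3.8)·0.000 - (-1)·-1.639 - (2.5)·-0.096) / (11.3) = 0.938
  r = (-10 - (2.9)·0.000 - (0.2)·1.062 - (-1)·-0.096) / (6.1) = -1.690
  s = (-1 - (-1.4)·0.000 - (-4)·1.062 - (-2)·-1.639) / (10.4) = -0.003
Change: (0.182, -0.124, -0.051, 0.093) → max |·| = 0.182

0.182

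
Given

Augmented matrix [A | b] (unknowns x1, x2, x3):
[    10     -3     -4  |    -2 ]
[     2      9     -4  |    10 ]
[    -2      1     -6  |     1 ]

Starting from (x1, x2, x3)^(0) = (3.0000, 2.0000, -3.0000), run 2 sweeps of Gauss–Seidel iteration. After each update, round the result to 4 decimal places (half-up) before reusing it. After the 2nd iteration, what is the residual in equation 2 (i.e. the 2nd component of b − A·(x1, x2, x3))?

Iteration 1:
  x1 = (-2 - (-3)·2.0000 - (-4)·-3.0000) / (10) = -0.8000
  x2 = (10 - (2)·-0.8000 - (-4)·-3.0000) / (9) = -0.0444
  x3 = (1 - (-2)·-0.8000 - (1)·-0.0444) / (-6) = 0.0926
Iteration 2:
  x1 = (-2 - (-3)·-0.0444 - (-4)·0.0926) / (10) = -0.1763
  x2 = (10 - (2)·-0.1763 - (-4)·0.0926) / (9) = 1.1914
  x3 = (1 - (-2)·-0.1763 - (1)·1.1914) / (-6) = 0.0907
Residual b − A·x = (3.7000, -0.0072, 0.0002)

-0.0072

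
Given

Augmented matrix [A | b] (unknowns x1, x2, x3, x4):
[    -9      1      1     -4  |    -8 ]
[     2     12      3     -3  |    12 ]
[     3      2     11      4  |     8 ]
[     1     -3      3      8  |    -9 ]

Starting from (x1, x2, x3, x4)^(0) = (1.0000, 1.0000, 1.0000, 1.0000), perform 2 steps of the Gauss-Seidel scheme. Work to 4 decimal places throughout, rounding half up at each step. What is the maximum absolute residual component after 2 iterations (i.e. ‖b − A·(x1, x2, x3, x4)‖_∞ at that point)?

Iteration 1:
  x1 = (-8 - (1)·1.0000 - (1)·1.0000 - (-4)·1.0000) / (-9) = 0.6667
  x2 = (12 - (2)·0.6667 - (3)·1.0000 - (-3)·1.0000) / (12) = 0.8889
  x3 = (8 - (3)·0.6667 - (2)·0.8889 - (4)·1.0000) / (11) = 0.0202
  x4 = (-9 - (1)·0.6667 - (-3)·0.8889 - (3)·0.0202) / (8) = -0.8826
Iteration 2:
  x1 = (-8 - (1)·0.8889 - (1)·0.0202 - (-4)·-0.8826) / (-9) = 1.3822
  x2 = (12 - (2)·1.3822 - (3)·0.0202 - (-3)·-0.8826) / (12) = 0.5439
  x3 = (8 - (3)·1.3822 - (2)·0.5439 - (4)·-0.8826) / (11) = 0.5724
  x4 = (-9 - (1)·1.3822 - (-3)·0.5439 - (3)·0.5724) / (8) = -1.3085
Residual b − A·x = (-1.9105, -2.9339, 1.7032, 0.0003); ∞-norm = 2.9339

2.9339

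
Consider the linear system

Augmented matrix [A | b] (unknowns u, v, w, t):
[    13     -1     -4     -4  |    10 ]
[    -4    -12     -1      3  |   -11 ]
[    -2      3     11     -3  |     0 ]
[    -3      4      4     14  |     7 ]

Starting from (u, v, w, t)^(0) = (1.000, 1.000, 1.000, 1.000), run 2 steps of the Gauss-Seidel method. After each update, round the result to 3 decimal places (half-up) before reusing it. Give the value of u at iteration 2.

1.096

Iteration 1:
  u = (10 - (-1)·1.000 - (-4)·1.000 - (-4)·1.000) / (13) = 1.462
  v = (-11 - (-4)·1.462 - (-1)·1.000 - (3)·1.000) / (-12) = 0.596
  w = (0 - (-2)·1.462 - (3)·0.596 - (-3)·1.000) / (11) = 0.376
  t = (7 - (-3)·1.462 - (4)·0.596 - (4)·0.376) / (14) = 0.536
Iteration 2:
  u = (10 - (-1)·0.596 - (-4)·0.376 - (-4)·0.536) / (13) = 1.096
  v = (-11 - (-4)·1.096 - (-1)·0.376 - (3)·0.536) / (-12) = 0.654
  w = (0 - (-2)·1.096 - (3)·0.654 - (-3)·0.536) / (11) = 0.167
  t = (7 - (-3)·1.096 - (4)·0.654 - (4)·0.167) / (14) = 0.500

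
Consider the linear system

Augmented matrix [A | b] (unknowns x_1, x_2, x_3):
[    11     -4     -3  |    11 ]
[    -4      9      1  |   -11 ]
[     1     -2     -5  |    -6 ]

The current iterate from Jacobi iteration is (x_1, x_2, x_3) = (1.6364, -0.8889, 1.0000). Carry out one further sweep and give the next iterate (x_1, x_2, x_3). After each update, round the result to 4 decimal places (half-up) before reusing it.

One sweep:
  x_1 = (11 - (-4)·-0.8889 - (-3)·1.0000) / (11) = 0.9495
  x_2 = (-11 - (-4)·1.6364 - (1)·1.0000) / (9) = -0.6060
  x_3 = (-6 - (1)·1.6364 - (-2)·-0.8889) / (-5) = 1.8828

(0.9495, -0.6060, 1.8828)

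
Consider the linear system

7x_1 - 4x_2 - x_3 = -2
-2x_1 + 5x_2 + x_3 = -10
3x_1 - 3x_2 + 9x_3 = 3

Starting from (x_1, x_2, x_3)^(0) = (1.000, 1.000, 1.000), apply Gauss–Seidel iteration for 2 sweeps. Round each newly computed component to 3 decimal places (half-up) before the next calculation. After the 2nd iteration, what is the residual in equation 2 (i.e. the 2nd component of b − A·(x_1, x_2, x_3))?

Iteration 1:
  x_1 = (-2 - (-4)·1.000 - (-1)·1.000) / (7) = 0.429
  x_2 = (-10 - (-2)·0.429 - (1)·1.000) / (5) = -2.028
  x_3 = (3 - (3)·0.429 - (-3)·-2.028) / (9) = -0.486
Iteration 2:
  x_1 = (-2 - (-4)·-2.028 - (-1)·-0.486) / (7) = -1.514
  x_2 = (-10 - (-2)·-1.514 - (1)·-0.486) / (5) = -2.508
  x_3 = (3 - (3)·-1.514 - (-3)·-2.508) / (9) = 0.002
Residual b − A·x = (-1.432, -0.490, 0.000)

-0.490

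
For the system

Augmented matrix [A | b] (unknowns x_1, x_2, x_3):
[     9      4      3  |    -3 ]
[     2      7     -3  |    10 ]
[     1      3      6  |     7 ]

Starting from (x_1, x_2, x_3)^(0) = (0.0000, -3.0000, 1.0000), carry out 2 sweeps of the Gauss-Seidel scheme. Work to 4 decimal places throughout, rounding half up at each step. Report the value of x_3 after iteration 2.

Iteration 1:
  x_1 = (-3 - (4)·-3.0000 - (3)·1.0000) / (9) = 0.6667
  x_2 = (10 - (2)·0.6667 - (-3)·1.0000) / (7) = 1.6667
  x_3 = (7 - (1)·0.6667 - (3)·1.6667) / (6) = 0.2222
Iteration 2:
  x_1 = (-3 - (4)·1.6667 - (3)·0.2222) / (9) = -1.1482
  x_2 = (10 - (2)·-1.1482 - (-3)·0.2222) / (7) = 1.8519
  x_3 = (7 - (1)·-1.1482 - (3)·1.8519) / (6) = 0.4321

0.4321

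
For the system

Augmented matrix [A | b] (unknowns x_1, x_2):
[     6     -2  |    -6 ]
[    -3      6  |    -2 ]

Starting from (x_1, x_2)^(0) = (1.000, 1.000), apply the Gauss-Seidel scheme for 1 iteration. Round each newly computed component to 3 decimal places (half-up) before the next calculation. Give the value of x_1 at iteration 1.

Iteration 1:
  x_1 = (-6 - (-2)·1.000) / (6) = -0.667
  x_2 = (-2 - (-3)·-0.667) / (6) = -0.667

-0.667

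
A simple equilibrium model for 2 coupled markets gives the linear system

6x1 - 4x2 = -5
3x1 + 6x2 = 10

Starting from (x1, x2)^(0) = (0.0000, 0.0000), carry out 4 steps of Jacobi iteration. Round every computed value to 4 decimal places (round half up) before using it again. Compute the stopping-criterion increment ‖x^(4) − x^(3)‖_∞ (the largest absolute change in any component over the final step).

0.3703

Iteration 1:
  x1 = (-5 - (-4)·0.0000) / (6) = -0.8333
  x2 = (10 - (3)·0.0000) / (6) = 1.6667
Iteration 2:
  x1 = (-5 - (-4)·1.6667) / (6) = 0.2778
  x2 = (10 - (3)·-0.8333) / (6) = 2.0833
Iteration 3:
  x1 = (-5 - (-4)·2.0833) / (6) = 0.5555
  x2 = (10 - (3)·0.2778) / (6) = 1.5278
Iteration 4:
  x1 = (-5 - (-4)·1.5278) / (6) = 0.1852
  x2 = (10 - (3)·0.5555) / (6) = 1.3889
Change: (-0.3703, -0.1389) → max |·| = 0.3703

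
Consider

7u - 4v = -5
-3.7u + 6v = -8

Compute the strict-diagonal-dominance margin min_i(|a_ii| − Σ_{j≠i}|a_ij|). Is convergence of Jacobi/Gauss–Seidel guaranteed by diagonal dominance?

2.3

row 1: |7| − (4) = 3
row 2: |6| − (3.7) = 2.3
minimum over rows = 2.3 → strictly diagonally dominant (convergence guaranteed)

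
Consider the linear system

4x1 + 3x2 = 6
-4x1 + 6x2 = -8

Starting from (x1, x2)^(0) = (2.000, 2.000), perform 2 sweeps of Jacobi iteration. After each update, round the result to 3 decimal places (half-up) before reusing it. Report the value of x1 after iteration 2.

1.500

Iteration 1:
  x1 = (6 - (3)·2.000) / (4) = 0.000
  x2 = (-8 - (-4)·2.000) / (6) = 0.000
Iteration 2:
  x1 = (6 - (3)·0.000) / (4) = 1.500
  x2 = (-8 - (-4)·0.000) / (6) = -1.333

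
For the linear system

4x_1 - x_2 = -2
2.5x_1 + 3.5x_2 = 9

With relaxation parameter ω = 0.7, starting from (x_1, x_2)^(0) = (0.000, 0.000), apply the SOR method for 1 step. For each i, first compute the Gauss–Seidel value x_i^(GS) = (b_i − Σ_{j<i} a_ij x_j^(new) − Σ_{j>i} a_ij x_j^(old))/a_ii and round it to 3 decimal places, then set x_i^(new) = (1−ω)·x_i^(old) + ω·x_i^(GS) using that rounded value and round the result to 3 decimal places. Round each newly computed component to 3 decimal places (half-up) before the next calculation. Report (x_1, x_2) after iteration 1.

Iteration 1:
  x_1: GS value = (-2 - (-1)·0.000) / (4) = -0.500;  x_1 ← (1−ω)·0.000 + ω·-0.500 = -0.350
  x_2: GS value = (9 - (2.5)·-0.350) / (3.5) = 2.821;  x_2 ← (1−ω)·0.000 + ω·2.821 = 1.975

(-0.350, 1.975)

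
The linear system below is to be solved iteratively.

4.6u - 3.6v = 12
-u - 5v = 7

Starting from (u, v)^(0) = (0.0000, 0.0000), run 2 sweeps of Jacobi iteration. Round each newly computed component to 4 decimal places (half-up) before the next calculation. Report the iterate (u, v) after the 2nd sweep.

Iteration 1:
  u = (12 - (-3.6)·0.0000) / (4.6) = 2.6087
  v = (7 - (-1)·0.0000) / (-5) = -1.4000
Iteration 2:
  u = (12 - (-3.6)·-1.4000) / (4.6) = 1.5130
  v = (7 - (-1)·2.6087) / (-5) = -1.9217

(1.5130, -1.9217)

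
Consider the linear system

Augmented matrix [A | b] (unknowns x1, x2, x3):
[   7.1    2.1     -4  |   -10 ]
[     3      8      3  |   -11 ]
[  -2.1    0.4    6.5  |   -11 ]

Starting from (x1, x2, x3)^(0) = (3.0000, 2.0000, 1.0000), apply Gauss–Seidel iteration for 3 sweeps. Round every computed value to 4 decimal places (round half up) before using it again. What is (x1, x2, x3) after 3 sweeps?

(-2.8456, 0.6016, -2.6487)

Iteration 1:
  x1 = (-10 - (2.1)·2.0000 - (-4)·1.0000) / (7.1) = -1.4366
  x2 = (-11 - (3)·-1.4366 - (3)·1.0000) / (8) = -1.2113
  x3 = (-11 - (-2.1)·-1.4366 - (0.4)·-1.2113) / (6.5) = -2.0819
Iteration 2:
  x1 = (-10 - (2.1)·-1.2113 - (-4)·-2.0819) / (7.1) = -2.2231
  x2 = (-11 - (3)·-2.2231 - (3)·-2.0819) / (8) = 0.2394
  x3 = (-11 - (-2.1)·-2.2231 - (0.4)·0.2394) / (6.5) = -2.4253
Iteration 3:
  x1 = (-10 - (2.1)·0.2394 - (-4)·-2.4253) / (7.1) = -2.8456
  x2 = (-11 - (3)·-2.8456 - (3)·-2.4253) / (8) = 0.6016
  x3 = (-11 - (-2.1)·-2.8456 - (0.4)·0.6016) / (6.5) = -2.6487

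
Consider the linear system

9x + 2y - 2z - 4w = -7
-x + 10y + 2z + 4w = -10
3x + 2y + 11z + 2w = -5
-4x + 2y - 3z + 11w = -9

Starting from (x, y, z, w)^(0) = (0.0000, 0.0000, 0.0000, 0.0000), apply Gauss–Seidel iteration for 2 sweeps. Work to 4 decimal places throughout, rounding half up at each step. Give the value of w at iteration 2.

-1.0069

Iteration 1:
  x = (-7 - (2)·0.0000 - (-2)·0.0000 - (-4)·0.0000) / (9) = -0.7778
  y = (-10 - (-1)·-0.7778 - (2)·0.0000 - (4)·0.0000) / (10) = -1.0778
  z = (-5 - (3)·-0.7778 - (2)·-1.0778 - (2)·0.0000) / (11) = -0.0465
  w = (-9 - (-4)·-0.7778 - (2)·-1.0778 - (-3)·-0.0465) / (11) = -0.9177
Iteration 2:
  x = (-7 - (2)·-1.0778 - (-2)·-0.0465 - (-4)·-0.9177) / (9) = -0.9565
  y = (-10 - (-1)·-0.9565 - (2)·-0.0465 - (4)·-0.9177) / (10) = -0.7193
  z = (-5 - (3)·-0.9565 - (2)·-0.7193 - (2)·-0.9177) / (11) = 0.1040
  w = (-9 - (-4)·-0.9565 - (2)·-0.7193 - (-3)·0.1040) / (11) = -1.0069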